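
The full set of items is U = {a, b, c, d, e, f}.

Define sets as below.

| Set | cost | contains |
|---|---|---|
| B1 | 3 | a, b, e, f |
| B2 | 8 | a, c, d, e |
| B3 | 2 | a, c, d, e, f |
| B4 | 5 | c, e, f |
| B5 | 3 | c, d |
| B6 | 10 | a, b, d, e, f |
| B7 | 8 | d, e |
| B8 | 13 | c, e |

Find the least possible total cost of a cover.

5

B1, B3 together cover every item (B1 ∪ B3 = {a, b, c, d, e, f}); total cost 3 + 2 = 5.
No covering selection has total cost below 5.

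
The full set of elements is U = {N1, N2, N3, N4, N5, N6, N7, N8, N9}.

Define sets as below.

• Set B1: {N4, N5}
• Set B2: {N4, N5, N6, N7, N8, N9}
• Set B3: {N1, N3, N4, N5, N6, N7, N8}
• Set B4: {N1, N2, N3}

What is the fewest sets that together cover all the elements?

2

B2 and B4 together: B2 ∪ B4 = {N1, N2, N3, N4, N5, N6, N7, N8, N9} — every element is covered.
No single set has all 9 elements (the largest, B3, has 7), so 2 is optimal.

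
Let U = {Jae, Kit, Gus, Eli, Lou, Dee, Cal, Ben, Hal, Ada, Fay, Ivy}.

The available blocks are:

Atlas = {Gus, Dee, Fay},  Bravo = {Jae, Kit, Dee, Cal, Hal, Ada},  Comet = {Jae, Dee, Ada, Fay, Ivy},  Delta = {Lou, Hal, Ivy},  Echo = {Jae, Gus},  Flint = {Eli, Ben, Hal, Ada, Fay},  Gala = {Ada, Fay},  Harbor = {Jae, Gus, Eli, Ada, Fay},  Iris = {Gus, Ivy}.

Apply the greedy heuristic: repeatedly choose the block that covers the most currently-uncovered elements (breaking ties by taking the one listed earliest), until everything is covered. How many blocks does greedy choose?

4

Greedy: pick Bravo (covers 6 new) → pick Flint (covers 3 new) → pick Delta (covers 2 new) → pick Atlas (covers 1 new). Total picks: 4.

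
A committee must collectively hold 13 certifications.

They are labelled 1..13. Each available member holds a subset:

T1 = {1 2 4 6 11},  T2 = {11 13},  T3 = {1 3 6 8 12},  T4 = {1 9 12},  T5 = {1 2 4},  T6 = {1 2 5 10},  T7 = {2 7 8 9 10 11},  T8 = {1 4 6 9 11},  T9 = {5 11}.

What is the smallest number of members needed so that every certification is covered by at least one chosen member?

5

T1 and T2 and T3 and T7 and T9 together: T1 ∪ T2 ∪ T3 ∪ T7 ∪ T9 = {1, 2, 3, 4, 5, 6, 7, 8, 9, 10, 11, 12, 13} — every certification is covered.
No 4 of the 9 members cover everything (all 126 combinations miss at least one certification), so 5 is optimal.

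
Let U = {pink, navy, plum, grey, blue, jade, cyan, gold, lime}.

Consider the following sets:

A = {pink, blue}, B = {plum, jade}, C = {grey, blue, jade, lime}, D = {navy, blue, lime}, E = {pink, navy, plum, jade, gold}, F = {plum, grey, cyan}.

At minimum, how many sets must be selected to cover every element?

3

D, E, and F cover everything between them: the union {pink, navy, plum, grey, blue, jade, cyan, gold, lime} is all of U.
Only F contains cyan, so F is forced; the remaining 6 elements need at least 2 more sets (each remaining set adds at most 4) — so at least 3 sets are needed, and 3 is optimal.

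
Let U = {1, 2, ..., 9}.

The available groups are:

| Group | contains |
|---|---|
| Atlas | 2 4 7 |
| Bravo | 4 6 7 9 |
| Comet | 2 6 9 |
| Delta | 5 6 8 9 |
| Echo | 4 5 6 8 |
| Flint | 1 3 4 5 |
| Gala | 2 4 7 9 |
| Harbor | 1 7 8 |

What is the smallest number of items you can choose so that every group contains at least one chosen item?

3

The 3 items {4, 6, 7} hit every group.
No choice of 2 items meets every group, so 3 is the minimum.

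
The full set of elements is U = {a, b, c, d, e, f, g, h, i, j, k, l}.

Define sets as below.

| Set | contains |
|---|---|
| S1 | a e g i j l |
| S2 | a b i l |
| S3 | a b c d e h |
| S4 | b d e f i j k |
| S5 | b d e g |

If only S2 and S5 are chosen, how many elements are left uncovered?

5

Union of S2, S5 = {a, b, d, e, g, i, l}.
Not covered: c, f, h, j, k — 5 elements.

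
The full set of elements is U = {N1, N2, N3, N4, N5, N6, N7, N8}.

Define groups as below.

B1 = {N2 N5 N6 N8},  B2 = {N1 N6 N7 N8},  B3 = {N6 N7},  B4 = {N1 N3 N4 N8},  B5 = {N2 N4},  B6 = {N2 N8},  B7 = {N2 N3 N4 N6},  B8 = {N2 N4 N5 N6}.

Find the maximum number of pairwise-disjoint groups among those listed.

2

B3, B4 are pairwise disjoint (B3={N6,N7}; B4={N1,N3,N4,N8}).
Every remaining group overlaps one of these, and no 3 of the listed groups are pairwise disjoint, so 2 is the maximum.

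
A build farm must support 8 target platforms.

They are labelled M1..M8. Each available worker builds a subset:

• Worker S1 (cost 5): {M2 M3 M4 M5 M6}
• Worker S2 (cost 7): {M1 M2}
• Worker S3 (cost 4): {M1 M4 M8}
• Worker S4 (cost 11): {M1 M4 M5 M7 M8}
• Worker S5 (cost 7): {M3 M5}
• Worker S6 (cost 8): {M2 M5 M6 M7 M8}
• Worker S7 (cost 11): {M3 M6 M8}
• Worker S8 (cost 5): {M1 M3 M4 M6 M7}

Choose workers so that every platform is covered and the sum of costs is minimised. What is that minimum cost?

13

S6, S8 together cover every platform (S6 ∪ S8 = {M1, M2, M3, M4, M5, M6, M7, M8}); total cost 8 + 5 = 13.
The greedy pick S1, S3, S8 costs 14; no covering selection beats 13.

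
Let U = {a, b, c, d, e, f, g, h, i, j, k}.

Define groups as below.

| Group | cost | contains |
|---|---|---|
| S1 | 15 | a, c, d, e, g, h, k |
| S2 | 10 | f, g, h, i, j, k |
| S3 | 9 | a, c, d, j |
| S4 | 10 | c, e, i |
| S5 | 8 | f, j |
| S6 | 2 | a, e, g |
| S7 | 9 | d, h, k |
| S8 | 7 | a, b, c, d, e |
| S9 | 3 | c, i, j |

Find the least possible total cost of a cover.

17

S2, S8 together cover every item (S2 ∪ S8 = {a, b, c, d, e, f, g, h, i, j, k}); total cost 10 + 7 = 17.
The greedy pick S6, S9, S7, S8, S5 costs 29; no covering selection beats 17.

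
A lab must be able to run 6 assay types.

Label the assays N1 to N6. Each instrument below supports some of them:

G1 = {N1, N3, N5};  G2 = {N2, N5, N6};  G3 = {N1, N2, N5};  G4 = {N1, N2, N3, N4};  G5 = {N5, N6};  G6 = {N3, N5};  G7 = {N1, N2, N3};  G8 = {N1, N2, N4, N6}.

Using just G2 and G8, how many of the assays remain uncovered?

Union of G2, G8 = {N1, N2, N4, N5, N6}.
Not covered: N3 — 1 assay.

1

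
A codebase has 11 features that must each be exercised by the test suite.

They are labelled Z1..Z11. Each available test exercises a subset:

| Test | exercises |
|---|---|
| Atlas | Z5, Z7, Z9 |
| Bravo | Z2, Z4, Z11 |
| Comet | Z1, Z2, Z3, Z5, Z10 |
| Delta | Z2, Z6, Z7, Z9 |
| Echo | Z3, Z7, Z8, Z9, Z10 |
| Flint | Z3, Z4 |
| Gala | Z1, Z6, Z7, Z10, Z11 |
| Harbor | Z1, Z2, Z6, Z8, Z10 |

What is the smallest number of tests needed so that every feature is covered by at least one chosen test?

4

Atlas and Bravo and Comet and Harbor together: Atlas ∪ Bravo ∪ Comet ∪ Harbor = {Z1, Z2, Z3, Z4, Z5, Z6, Z7, Z8, Z9, Z10, Z11} — every feature is covered.
No 3 of the 8 tests cover everything (all 56 combinations miss at least one feature), so 4 is optimal.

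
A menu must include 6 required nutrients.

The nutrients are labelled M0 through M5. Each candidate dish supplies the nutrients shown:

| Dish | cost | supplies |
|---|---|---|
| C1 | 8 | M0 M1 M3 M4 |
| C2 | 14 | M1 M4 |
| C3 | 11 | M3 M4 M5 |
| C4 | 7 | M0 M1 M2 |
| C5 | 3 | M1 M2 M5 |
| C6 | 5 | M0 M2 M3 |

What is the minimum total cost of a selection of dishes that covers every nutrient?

11

C1, C5 together cover every nutrient (C1 ∪ C5 = {M0, M1, M2, M3, M4, M5}); total cost 8 + 3 = 11.
The greedy pick C5, C6, C1 costs 16; no covering selection beats 11.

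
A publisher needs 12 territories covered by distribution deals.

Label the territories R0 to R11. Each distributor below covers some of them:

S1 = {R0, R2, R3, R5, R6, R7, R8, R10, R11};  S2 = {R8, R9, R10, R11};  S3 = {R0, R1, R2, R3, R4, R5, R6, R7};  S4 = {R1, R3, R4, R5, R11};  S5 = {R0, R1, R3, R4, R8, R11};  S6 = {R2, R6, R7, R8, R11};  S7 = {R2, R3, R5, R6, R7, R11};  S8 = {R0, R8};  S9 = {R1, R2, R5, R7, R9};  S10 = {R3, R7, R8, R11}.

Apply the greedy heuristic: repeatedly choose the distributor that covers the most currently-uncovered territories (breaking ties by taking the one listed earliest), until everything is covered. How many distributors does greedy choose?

3

Greedy: pick S1 (covers 9 new) → pick S3 (covers 2 new) → pick S2 (covers 1 new). Total picks: 3.
(The true minimum cover uses only 2 distributors, so greedy is not optimal here.)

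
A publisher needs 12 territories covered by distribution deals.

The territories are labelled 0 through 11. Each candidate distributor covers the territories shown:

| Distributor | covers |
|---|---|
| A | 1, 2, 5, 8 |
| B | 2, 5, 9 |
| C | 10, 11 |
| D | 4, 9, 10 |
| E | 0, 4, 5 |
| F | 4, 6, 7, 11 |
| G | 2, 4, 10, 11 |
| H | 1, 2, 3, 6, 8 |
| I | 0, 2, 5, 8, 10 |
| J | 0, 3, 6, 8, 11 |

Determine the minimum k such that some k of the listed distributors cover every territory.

4

D and E and F and H together: D ∪ E ∪ F ∪ H = {0, 1, 2, 3, 4, 5, 6, 7, 8, 9, 10, 11} — every territory is covered.
No 3 of the 10 distributors cover everything (all 120 combinations miss at least one territory), so 4 is optimal.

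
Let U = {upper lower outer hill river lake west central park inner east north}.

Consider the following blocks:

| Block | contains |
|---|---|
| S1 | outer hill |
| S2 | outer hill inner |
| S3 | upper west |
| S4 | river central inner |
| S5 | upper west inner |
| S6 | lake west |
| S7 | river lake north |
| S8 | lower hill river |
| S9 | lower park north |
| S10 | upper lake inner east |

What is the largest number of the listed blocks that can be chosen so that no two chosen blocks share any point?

S1, S4, S6, S9 are pairwise disjoint (S1={outer,hill}; S4={river,central,inner}; S6={lake,west}; S9={lower,park,north}).
Every remaining block overlaps one of these, and no 5 of the listed blocks are pairwise disjoint, so 4 is the maximum.

4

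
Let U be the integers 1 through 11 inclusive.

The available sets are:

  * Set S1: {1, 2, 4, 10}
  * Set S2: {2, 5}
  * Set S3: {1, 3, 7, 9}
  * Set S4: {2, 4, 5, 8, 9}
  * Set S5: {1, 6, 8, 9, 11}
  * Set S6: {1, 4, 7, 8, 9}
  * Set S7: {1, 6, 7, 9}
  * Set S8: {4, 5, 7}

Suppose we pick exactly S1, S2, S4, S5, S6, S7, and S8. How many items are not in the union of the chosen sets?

1

Union of S1, S2, S4, S5, S6, S7, S8 = {1, 2, 4, 5, 6, 7, 8, 9, 10, 11}.
Not covered: 3 — 1 item.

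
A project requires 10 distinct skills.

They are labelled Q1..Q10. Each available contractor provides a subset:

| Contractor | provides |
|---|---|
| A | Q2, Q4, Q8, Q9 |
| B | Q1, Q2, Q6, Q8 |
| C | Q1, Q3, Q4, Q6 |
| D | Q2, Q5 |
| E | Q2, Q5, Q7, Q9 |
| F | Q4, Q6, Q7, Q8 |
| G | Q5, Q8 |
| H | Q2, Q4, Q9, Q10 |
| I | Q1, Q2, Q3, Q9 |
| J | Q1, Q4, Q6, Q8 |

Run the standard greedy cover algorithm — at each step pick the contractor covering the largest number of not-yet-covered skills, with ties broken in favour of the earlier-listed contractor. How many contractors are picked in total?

4

Greedy: pick A (covers 4 new) → pick C (covers 3 new) → pick E (covers 2 new) → pick H (covers 1 new). Total picks: 4.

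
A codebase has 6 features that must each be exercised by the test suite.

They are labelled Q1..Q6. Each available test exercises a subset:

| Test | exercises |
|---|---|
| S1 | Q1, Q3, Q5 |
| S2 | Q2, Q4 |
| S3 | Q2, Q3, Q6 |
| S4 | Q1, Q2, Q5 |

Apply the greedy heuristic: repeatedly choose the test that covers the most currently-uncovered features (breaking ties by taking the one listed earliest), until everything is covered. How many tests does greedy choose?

3

Greedy: pick S1 (covers 3 new) → pick S2 (covers 2 new) → pick S3 (covers 1 new). Total picks: 3.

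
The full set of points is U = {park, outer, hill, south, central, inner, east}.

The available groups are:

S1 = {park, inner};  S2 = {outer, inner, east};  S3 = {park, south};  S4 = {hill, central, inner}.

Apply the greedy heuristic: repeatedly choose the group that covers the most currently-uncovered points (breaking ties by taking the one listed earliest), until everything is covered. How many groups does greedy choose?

Greedy: pick S2 (covers 3 new) → pick S3 (covers 2 new) → pick S4 (covers 2 new). Total picks: 3.

3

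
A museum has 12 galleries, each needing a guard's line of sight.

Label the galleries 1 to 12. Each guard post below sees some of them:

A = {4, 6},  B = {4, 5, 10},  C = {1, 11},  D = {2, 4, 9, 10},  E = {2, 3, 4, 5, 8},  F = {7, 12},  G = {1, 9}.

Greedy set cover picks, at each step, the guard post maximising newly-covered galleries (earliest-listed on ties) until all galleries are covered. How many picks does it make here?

5

Greedy: pick E (covers 5 new) → pick C (covers 2 new) → pick D (covers 2 new) → pick F (covers 2 new) → pick A (covers 1 new). Total picks: 5.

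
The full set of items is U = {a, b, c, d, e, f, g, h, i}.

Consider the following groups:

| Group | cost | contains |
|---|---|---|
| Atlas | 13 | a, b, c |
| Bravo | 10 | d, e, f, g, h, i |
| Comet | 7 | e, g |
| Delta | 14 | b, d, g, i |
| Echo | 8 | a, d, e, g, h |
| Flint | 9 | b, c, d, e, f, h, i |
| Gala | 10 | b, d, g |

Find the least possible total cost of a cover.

17

Echo, Flint together cover every item (Echo ∪ Flint = {a, b, c, d, e, f, g, h, i}); total cost 8 + 9 = 17.
No covering selection has total cost below 17.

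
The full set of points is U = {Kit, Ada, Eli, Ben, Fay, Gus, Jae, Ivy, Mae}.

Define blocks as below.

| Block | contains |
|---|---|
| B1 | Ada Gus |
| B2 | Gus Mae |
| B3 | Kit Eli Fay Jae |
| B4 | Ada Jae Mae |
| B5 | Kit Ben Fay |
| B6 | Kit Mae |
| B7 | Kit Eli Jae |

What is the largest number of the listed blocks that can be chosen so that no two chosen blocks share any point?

2

B1, B3 are pairwise disjoint (B1={Ada,Gus}; B3={Kit,Eli,Fay,Jae}).
Every remaining block overlaps one of these, and no 3 of the listed blocks are pairwise disjoint, so 2 is the maximum.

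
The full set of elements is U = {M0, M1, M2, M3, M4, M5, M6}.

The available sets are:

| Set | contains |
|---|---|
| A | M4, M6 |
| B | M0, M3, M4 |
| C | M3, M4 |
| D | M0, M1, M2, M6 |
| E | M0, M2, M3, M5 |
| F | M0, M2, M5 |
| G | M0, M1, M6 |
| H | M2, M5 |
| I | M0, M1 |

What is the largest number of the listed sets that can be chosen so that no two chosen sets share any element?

C, H, I are pairwise disjoint (C={M3,M4}; H={M2,M5}; I={M0,M1}).
Every remaining set overlaps one of these, and no 4 of the listed sets are pairwise disjoint, so 3 is the maximum.

3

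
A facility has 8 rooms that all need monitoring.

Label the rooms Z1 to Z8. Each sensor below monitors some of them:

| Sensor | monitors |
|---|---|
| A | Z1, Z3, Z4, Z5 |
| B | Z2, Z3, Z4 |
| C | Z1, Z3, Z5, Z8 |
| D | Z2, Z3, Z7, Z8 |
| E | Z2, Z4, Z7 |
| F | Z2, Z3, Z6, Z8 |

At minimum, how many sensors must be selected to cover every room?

Take {C, E, F}. Their union is {Z1, Z2, Z3, Z4, Z5, Z6, Z7, Z8}, which is all 8 rooms.
Only F contains Z6, so F is forced; the remaining 4 rooms need at least 2 more sensors (each remaining sensor adds at most 3) — so at least 3 sensors are needed, and 3 is optimal.

3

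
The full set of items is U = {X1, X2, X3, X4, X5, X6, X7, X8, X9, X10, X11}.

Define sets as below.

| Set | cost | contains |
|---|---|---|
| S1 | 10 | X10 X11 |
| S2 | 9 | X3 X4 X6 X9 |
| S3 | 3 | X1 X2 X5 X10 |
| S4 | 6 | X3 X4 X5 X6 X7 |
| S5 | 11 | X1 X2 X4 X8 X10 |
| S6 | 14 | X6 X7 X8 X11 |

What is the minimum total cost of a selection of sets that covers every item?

26

S2, S3, S6 together cover every item (S2 ∪ S3 ∪ S6 = {X1, X2, X3, X4, X5, X6, X7, X8, X9, X10, X11}); total cost 9 + 3 + 14 = 26.
The greedy pick S3, S4, S6, S2 costs 32; no covering selection beats 26.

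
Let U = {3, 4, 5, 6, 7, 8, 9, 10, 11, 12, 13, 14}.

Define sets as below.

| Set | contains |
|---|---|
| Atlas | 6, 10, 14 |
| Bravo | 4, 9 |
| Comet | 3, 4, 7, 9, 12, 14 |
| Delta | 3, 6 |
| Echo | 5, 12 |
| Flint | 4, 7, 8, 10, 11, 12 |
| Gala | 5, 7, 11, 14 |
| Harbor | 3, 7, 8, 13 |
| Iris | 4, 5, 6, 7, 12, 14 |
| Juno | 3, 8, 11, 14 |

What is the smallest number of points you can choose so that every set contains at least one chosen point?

4

Take H = {3, 4, 12, 14}. Each listed set contains at least one of these, so H is a hitting set of size 4.
The sets Atlas, Bravo, Echo, Harbor are pairwise disjoint, so any hitting set needs a separate point for each — at least 4. Hence 4 is optimal.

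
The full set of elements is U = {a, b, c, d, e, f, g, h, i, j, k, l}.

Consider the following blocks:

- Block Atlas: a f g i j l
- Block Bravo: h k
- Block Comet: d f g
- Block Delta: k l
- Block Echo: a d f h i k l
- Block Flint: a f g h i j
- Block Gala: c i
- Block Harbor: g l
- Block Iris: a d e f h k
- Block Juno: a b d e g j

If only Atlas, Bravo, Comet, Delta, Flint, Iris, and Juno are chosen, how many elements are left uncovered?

Union of Atlas, Bravo, Comet, Delta, Flint, Iris, Juno = {a, b, d, e, f, g, h, i, j, k, l}.
Not covered: c — 1 element.

1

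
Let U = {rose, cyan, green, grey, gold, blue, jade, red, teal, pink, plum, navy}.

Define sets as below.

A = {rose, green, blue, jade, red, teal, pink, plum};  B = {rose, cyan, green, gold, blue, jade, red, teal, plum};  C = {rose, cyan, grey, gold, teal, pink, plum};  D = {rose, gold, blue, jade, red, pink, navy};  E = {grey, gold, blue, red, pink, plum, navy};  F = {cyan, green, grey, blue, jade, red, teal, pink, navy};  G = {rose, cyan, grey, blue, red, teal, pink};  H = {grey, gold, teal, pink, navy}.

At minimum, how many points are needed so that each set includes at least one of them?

The 2 points {gold, pink} hit every set.
No single point lies in every set, so at least 2 are needed and 2 is optimal.

2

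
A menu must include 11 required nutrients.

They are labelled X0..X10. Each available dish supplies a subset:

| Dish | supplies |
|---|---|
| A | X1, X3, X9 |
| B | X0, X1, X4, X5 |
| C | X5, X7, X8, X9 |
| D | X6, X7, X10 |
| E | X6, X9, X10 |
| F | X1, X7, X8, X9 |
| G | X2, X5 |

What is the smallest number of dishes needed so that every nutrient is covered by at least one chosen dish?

5

A and B and E and F and G together: A ∪ B ∪ E ∪ F ∪ G = {X0, X1, X2, X3, X4, X5, X6, X7, X8, X9, X10} — every nutrient is covered.
No 4 of the 7 dishes cover everything (all 35 combinations miss at least one nutrient), so 5 is optimal.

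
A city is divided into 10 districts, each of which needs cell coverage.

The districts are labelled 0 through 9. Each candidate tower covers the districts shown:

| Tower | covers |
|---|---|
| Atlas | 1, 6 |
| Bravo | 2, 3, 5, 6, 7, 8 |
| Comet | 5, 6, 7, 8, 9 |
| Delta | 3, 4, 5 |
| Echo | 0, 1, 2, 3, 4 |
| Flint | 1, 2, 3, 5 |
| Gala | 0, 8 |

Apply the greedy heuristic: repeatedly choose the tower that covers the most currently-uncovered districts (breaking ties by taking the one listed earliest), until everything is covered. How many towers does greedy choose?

3

Greedy: pick Bravo (covers 6 new) → pick Echo (covers 3 new) → pick Comet (covers 1 new). Total picks: 3.
(The true minimum cover uses only 2 towers, so greedy is not optimal here.)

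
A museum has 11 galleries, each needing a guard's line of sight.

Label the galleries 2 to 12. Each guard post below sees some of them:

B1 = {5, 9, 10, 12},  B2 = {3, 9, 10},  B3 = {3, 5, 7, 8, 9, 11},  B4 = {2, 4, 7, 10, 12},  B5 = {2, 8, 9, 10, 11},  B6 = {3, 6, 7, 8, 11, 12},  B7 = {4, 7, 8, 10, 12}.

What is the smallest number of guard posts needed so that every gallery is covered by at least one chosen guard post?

Take {B3, B4, B6}. Their union is {2, 3, 4, 5, 6, 7, 8, 9, 10, 11, 12}, which is all 11 galleries.
Only B6 contains 6, so B6 is forced; the remaining 5 galleries need at least 2 more guard posts (each remaining guard post adds at most 3) — so at least 3 guard posts are needed, and 3 is optimal.

3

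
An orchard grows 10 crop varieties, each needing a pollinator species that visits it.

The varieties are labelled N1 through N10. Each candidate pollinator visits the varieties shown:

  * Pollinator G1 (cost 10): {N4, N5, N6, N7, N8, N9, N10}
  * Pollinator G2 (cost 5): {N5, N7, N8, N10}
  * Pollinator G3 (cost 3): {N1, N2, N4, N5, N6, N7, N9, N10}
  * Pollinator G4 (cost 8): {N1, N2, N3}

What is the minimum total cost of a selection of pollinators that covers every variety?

16

G2, G3, G4 together cover every variety (G2 ∪ G3 ∪ G4 = {N1, N2, N3, N4, N5, N6, N7, N8, N9, N10}); total cost 5 + 3 + 8 = 16.
No covering selection has total cost below 16.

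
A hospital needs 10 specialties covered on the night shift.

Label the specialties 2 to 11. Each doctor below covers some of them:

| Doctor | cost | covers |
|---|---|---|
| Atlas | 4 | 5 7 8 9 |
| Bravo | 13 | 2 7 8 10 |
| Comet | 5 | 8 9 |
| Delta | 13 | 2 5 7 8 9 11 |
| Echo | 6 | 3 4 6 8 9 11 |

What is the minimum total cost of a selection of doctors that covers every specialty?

Atlas, Bravo, Echo together cover every specialty (Atlas ∪ Bravo ∪ Echo = {2, 3, 4, 5, 6, 7, 8, 9, 10, 11}); total cost 4 + 13 + 6 = 23.
No covering selection has total cost below 23.

23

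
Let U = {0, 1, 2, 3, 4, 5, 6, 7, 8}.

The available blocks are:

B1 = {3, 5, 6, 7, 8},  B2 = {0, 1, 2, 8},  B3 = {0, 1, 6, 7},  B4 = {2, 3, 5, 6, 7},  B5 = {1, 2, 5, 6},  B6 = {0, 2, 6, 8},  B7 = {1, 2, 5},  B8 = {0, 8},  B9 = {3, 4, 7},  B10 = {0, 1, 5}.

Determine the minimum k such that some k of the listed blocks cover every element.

Take {B2, B4, B9}. Their union is {0, 1, 2, 3, 4, 5, 6, 7, 8}, which is all 9 elements.
Only B9 contains 4, so B9 is forced; the remaining 6 elements need at least 2 more blocks (each remaining block adds at most 4) — so at least 3 blocks are needed, and 3 is optimal.

3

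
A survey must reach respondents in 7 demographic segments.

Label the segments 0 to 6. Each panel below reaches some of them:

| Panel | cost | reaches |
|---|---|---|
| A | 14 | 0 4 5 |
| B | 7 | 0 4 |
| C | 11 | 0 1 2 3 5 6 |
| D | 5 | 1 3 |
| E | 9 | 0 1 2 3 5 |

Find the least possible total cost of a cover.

B, C together cover every segment (B ∪ C = {0, 1, 2, 3, 4, 5, 6}); total cost 7 + 11 = 18.
The greedy pick E, B, C costs 27; no covering selection beats 18.

18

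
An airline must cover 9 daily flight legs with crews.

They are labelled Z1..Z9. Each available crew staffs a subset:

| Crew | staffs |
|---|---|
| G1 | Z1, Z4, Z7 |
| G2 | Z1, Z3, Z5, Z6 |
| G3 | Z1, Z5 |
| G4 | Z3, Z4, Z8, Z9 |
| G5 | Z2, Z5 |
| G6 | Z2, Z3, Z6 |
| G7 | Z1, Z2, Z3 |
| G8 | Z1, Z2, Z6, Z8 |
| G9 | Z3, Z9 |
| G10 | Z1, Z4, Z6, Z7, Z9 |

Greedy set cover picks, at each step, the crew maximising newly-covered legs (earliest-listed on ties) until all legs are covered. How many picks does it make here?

Greedy: pick G10 (covers 5 new) → pick G2 (covers 2 new) → pick G8 (covers 2 new). Total picks: 3.

3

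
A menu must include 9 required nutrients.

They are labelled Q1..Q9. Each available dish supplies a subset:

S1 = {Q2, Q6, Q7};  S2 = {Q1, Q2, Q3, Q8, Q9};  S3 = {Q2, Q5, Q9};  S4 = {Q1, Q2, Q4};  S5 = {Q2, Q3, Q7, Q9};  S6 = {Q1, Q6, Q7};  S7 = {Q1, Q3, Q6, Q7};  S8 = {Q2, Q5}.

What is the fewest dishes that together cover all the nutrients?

4

Take {S2, S4, S7, S8}. Their union is {Q1, Q2, Q3, Q4, Q5, Q6, Q7, Q8, Q9}, which is all 9 nutrients.
No 3 of the 8 dishes cover everything (all 56 combinations miss at least one nutrient), so 4 is optimal.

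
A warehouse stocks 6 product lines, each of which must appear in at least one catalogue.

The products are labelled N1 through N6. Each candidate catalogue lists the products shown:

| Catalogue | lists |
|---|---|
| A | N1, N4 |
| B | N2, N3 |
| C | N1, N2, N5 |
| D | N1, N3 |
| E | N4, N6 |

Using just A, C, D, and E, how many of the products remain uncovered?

0

Union of A, C, D, E = {N1, N2, N3, N4, N5, N6} — that's every product, so 0 are uncovered.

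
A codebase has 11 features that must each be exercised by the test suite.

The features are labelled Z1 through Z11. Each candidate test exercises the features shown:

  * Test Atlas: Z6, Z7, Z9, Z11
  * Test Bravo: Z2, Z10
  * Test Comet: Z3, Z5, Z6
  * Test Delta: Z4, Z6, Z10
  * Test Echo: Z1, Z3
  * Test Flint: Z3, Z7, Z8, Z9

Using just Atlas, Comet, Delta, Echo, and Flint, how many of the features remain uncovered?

Union of Atlas, Comet, Delta, Echo, Flint = {Z1, Z3, Z4, Z5, Z6, Z7, Z8, Z9, Z10, Z11}.
Not covered: Z2 — 1 feature.

1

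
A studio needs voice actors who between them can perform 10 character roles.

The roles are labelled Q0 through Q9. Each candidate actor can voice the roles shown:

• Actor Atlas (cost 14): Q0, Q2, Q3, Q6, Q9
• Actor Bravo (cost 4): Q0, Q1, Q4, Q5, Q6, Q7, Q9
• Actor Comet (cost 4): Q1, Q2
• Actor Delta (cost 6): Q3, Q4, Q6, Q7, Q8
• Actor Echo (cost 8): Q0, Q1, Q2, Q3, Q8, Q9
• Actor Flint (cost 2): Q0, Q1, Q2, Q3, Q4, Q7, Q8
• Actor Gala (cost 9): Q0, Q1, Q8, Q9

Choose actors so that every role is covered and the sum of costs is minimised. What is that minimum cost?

Bravo, Flint together cover every role (Bravo ∪ Flint = {Q0, Q1, Q2, Q3, Q4, Q5, Q6, Q7, Q8, Q9}); total cost 4 + 2 = 6.
No covering selection has total cost below 6.

6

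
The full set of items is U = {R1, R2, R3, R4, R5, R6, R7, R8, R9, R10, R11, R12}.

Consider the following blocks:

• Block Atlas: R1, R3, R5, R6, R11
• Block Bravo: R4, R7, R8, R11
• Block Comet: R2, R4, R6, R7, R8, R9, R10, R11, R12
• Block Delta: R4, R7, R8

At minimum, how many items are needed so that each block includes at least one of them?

Take H = {R4, R11}. Each listed block contains at least one of these, so H is a hitting set of size 2.
The blocks Atlas, Delta are pairwise disjoint, so any hitting set needs a separate item for each — at least 2. Hence 2 is optimal.

2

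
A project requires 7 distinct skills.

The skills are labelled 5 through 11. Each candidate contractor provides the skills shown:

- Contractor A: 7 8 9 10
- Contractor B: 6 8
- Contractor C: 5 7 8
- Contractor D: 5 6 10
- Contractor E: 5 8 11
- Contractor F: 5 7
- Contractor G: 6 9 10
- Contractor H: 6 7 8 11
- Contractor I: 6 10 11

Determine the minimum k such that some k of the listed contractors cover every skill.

3

Take {C, E, G}. Their union is {5, 6, 7, 8, 9, 10, 11}, which is all 7 skills.
No 2 of the 9 contractors cover everything (all 36 combinations miss at least one skill), so 3 is optimal.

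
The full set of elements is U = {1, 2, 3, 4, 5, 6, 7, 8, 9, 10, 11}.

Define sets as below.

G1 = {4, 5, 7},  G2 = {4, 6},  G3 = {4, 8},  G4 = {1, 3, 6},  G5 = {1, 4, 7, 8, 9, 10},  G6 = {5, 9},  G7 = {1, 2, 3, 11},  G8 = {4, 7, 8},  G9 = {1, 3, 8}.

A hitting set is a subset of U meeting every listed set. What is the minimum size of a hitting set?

The 3 elements {3, 4, 5} hit every set.
The sets G3, G4, G6 are pairwise disjoint, so any hitting set needs a separate element for each — at least 3. Hence 3 is optimal.

3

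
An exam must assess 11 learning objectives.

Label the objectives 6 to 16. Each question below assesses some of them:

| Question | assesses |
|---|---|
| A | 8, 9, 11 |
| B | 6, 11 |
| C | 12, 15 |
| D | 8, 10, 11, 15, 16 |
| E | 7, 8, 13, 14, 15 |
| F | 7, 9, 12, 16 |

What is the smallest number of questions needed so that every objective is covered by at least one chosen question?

4

Take {B, D, E, F}. Their union is {6, 7, 8, 9, 10, 11, 12, 13, 14, 15, 16}, which is all 11 objectives.
No 3 of the 6 questions cover everything (all 20 combinations miss at least one objective), so 4 is optimal.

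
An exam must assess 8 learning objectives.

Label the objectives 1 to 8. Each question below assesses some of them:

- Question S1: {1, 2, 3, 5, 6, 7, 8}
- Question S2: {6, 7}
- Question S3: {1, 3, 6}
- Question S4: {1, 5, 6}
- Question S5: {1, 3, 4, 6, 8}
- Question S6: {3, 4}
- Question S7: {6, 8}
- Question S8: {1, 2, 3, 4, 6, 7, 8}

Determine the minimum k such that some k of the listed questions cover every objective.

Take {S1, S8}. Their union is {1, 2, 3, 4, 5, 6, 7, 8}, which is all 8 objectives.
No single question has all 8 objectives (the largest, S1, has 7), so 2 is optimal.

2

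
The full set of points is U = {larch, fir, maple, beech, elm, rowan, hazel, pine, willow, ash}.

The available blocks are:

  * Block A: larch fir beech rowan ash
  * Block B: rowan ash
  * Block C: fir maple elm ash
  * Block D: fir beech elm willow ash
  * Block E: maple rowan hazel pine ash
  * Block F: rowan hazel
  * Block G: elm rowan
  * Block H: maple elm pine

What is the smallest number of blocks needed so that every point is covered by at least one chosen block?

Take {A, D, E}. Their union is {larch, fir, maple, beech, elm, rowan, hazel, pine, willow, ash}, which is all 10 points.
Only A contains larch, so A is forced; the remaining 5 points need at least 2 more blocks (each remaining block adds at most 3) — so at least 3 blocks are needed, and 3 is optimal.

3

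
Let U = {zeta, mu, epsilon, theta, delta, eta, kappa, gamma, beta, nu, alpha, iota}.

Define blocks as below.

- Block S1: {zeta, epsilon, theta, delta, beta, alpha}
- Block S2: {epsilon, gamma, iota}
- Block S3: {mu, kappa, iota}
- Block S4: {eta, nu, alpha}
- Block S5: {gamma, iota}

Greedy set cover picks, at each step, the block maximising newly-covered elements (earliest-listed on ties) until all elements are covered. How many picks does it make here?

4

Greedy: pick S1 (covers 6 new) → pick S3 (covers 3 new) → pick S4 (covers 2 new) → pick S2 (covers 1 new). Total picks: 4.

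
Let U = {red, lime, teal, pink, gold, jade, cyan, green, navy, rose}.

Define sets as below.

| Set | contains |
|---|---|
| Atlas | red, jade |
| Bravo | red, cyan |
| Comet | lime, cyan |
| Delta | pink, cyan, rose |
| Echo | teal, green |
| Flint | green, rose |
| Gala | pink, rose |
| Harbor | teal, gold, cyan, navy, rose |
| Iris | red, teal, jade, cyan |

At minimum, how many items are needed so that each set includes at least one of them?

4

Take H = {red, cyan, green, rose}. Each listed set contains at least one of these, so H is a hitting set of size 4.
The sets Atlas, Comet, Echo, Gala are pairwise disjoint, so any hitting set needs a separate item for each — at least 4. Hence 4 is optimal.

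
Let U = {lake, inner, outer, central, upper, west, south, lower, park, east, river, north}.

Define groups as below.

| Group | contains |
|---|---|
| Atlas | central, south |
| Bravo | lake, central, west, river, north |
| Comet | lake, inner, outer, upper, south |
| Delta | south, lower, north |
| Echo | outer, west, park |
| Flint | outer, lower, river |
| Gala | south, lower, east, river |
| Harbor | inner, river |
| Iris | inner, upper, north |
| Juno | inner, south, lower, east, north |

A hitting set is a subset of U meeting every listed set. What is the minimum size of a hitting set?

H = {outer, south, river, north} meets every group (each contains at least one member of H), and |H| = 4.
No choice of 3 elements meets every group, so 4 is the minimum.

4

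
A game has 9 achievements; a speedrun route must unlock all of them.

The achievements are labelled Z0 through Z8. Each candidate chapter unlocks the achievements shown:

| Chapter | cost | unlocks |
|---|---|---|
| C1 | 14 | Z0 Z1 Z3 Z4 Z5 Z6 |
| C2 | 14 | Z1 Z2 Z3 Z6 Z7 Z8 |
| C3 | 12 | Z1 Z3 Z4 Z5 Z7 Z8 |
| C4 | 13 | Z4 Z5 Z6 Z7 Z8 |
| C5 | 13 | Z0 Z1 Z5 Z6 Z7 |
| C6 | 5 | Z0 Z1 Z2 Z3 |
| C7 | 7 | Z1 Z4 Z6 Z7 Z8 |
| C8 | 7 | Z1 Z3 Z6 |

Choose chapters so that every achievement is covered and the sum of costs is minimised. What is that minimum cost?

C4, C6 together cover every achievement (C4 ∪ C6 = {Z0, Z1, Z2, Z3, Z4, Z5, Z6, Z7, Z8}); total cost 13 + 5 = 18.
The greedy pick C6, C7, C3 costs 24; no covering selection beats 18.

18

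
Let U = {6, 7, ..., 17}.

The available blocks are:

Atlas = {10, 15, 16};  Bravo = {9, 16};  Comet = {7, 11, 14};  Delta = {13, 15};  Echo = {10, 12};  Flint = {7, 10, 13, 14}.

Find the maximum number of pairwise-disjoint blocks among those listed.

4

Bravo, Comet, Delta, Echo are pairwise disjoint (Bravo={9,16}; Comet={7,11,14}; Delta={13,15}; Echo={10,12}).
Every remaining block overlaps one of these, and no 5 of the listed blocks are pairwise disjoint, so 4 is the maximum.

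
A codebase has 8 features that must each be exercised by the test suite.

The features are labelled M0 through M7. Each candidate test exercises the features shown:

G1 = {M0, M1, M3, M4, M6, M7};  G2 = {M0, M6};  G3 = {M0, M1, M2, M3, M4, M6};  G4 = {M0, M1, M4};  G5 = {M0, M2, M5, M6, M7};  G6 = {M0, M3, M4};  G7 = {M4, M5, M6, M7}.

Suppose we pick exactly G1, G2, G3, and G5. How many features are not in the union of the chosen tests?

Union of G1, G2, G3, G5 = {M0, M1, M2, M3, M4, M5, M6, M7} — that's every feature, so 0 are uncovered.

0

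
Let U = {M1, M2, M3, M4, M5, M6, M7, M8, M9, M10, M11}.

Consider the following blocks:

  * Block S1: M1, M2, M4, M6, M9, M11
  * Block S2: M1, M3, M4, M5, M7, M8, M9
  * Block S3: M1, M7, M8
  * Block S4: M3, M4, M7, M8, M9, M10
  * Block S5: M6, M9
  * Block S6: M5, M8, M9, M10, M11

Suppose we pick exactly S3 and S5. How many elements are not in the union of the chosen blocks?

6

Union of S3, S5 = {M1, M6, M7, M8, M9}.
Not covered: M2, M3, M4, M5, M10, M11 — 6 elements.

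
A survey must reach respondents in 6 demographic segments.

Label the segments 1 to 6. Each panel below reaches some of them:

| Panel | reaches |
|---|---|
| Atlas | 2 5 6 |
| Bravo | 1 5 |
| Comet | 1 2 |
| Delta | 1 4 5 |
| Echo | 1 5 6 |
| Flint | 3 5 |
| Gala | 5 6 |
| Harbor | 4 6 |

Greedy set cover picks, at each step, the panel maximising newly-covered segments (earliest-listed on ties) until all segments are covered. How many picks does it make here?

Greedy: pick Atlas (covers 3 new) → pick Delta (covers 2 new) → pick Flint (covers 1 new). Total picks: 3.

3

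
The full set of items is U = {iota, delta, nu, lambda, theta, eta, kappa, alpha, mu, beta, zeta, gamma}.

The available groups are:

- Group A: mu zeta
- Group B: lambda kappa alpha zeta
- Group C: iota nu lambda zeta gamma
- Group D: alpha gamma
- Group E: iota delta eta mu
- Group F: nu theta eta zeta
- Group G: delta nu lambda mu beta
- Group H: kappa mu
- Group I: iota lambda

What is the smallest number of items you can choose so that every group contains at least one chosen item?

T = {nu, lambda, alpha, mu} meets every group (each contains at least one member of T), and |T| = 4.
The groups D, F, H, I are pairwise disjoint, so any hitting set needs a separate item for each — at least 4. Hence 4 is optimal.

4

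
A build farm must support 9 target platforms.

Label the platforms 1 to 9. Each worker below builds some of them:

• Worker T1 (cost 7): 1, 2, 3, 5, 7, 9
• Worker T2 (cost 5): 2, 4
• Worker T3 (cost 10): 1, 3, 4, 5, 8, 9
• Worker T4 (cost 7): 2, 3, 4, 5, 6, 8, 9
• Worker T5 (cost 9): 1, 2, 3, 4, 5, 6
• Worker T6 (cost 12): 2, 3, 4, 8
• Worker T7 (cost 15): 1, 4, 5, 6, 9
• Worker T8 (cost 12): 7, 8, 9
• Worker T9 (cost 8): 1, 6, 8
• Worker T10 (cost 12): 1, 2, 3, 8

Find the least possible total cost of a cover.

14

T1, T4 together cover every platform (T1 ∪ T4 = {1, 2, 3, 4, 5, 6, 7, 8, 9}); total cost 7 + 7 = 14.
No covering selection has total cost below 14.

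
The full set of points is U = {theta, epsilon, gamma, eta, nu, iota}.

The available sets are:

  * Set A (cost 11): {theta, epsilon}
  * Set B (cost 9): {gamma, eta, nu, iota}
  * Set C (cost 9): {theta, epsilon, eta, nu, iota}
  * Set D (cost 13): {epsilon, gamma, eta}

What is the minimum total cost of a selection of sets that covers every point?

B, C together cover every point (B ∪ C = {theta, epsilon, gamma, eta, nu, iota}); total cost 9 + 9 = 18.
No covering selection has total cost below 18.

18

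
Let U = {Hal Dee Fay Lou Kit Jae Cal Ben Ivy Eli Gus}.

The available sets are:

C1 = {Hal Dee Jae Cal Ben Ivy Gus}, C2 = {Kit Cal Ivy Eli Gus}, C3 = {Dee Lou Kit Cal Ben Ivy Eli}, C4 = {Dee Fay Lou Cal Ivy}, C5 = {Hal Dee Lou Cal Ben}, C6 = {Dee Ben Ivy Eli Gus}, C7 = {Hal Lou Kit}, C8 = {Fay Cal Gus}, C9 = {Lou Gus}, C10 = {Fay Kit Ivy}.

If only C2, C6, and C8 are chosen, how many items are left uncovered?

Union of C2, C6, C8 = {Dee, Fay, Kit, Cal, Ben, Ivy, Eli, Gus}.
Not covered: Hal, Lou, Jae — 3 items.

3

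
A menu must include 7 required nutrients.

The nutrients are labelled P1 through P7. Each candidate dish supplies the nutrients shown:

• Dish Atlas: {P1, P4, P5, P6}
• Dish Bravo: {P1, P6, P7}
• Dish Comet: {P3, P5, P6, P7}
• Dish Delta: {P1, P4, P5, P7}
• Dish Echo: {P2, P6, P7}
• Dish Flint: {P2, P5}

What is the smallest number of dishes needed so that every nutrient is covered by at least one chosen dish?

Atlas and Comet and Echo together: Atlas ∪ Comet ∪ Echo = {P1, P2, P3, P4, P5, P6, P7} — every nutrient is covered.
Only Comet contains P3, so Comet is forced; the remaining 3 nutrients need at least 2 more dishes (each remaining dish adds at most 2) — so at least 3 dishes are needed, and 3 is optimal.

3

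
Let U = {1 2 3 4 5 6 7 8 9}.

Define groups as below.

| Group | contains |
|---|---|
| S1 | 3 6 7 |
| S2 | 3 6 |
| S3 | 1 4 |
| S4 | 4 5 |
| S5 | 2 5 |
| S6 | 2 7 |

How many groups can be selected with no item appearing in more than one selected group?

3

S2, S3, S6 are pairwise disjoint (S2={3,6}; S3={1,4}; S6={2,7}).
Every remaining group overlaps one of these, and no 4 of the listed groups are pairwise disjoint, so 3 is the maximum.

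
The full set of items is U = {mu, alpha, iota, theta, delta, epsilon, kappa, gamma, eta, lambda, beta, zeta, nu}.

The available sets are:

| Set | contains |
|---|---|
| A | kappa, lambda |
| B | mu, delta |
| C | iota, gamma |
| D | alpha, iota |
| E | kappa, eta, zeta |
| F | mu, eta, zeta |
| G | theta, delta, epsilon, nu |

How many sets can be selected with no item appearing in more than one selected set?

A, D, F, G are pairwise disjoint (A={kappa,lambda}; D={alpha,iota}; F={mu,eta,zeta}; G={theta,delta,epsilon,nu}).
Every remaining set overlaps one of these, and no 5 of the listed sets are pairwise disjoint, so 4 is the maximum.

4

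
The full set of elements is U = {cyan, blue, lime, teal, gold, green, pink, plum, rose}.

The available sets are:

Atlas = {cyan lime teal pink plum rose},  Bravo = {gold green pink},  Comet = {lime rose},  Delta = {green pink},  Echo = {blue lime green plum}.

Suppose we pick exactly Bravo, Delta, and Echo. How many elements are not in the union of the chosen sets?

3

Union of Bravo, Delta, Echo = {blue, lime, gold, green, pink, plum}.
Not covered: cyan, teal, rose — 3 elements.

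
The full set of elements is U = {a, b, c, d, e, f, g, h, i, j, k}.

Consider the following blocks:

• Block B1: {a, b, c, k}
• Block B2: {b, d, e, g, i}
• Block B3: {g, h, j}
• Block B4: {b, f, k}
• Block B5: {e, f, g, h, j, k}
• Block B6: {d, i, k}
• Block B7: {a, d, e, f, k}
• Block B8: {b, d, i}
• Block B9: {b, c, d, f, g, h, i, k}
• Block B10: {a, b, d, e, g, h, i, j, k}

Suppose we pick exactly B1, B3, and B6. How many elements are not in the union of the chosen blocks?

Union of B1, B3, B6 = {a, b, c, d, g, h, i, j, k}.
Not covered: e, f — 2 elements.

2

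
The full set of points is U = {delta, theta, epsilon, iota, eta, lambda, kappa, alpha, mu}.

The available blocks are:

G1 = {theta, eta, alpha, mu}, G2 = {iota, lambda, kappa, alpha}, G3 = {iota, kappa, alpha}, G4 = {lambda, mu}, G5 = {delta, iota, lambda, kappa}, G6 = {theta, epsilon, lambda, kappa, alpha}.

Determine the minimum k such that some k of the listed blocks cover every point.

3

Take {G1, G5, G6}. Their union is {delta, theta, epsilon, iota, eta, lambda, kappa, alpha, mu}, which is all 9 points.
Only G5 contains delta, so G5 is forced; the remaining 5 points need at least 2 more blocks (each remaining block adds at most 4) — so at least 3 blocks are needed, and 3 is optimal.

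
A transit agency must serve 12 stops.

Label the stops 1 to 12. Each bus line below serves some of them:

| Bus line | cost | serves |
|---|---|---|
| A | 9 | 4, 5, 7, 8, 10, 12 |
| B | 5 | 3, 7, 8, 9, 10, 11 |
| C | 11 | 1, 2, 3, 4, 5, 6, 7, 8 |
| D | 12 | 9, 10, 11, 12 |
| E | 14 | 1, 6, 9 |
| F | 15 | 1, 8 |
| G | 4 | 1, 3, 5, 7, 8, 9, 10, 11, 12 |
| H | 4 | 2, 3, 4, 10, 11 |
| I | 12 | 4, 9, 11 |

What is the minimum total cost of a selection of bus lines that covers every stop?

C, G together cover every stop (C ∪ G = {1, 2, 3, 4, 5, 6, 7, 8, 9, 10, 11, 12}); total cost 11 + 4 = 15.
The greedy pick G, H, C costs 19; no covering selection beats 15.

15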